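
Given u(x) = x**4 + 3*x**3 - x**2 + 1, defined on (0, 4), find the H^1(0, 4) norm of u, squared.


||u||_{H^1}^2 = 59604716/315

The H^1 norm (squared) on an interval (0, L) is
  ||u||_{H^1}^2 = ∫_0^L u(x)^2 dx + ∫_0^L u'(x)^2 dx.
Compute u'(x) = 4*x**3 + 9*x**2 - 2*x.
Then u(x)^2 = x**8 + 6*x**7 + 7*x**6 - 6*x**5 + 3*x**4 + 6*x**3 - 2*x**2 + 1 and u'(x)^2 = 16*x**6 + 72*x**5 + 65*x**4 - 36*x**3 + 4*x**2.
Integrate each monomial from 0 to 4 using ∫_0^4 c·x^n dx = c·4^(n+1)/(n+1):
  ∫_0^4 u(x)^2 dx = ∫_0^4 (x^8 + 6*x^7 + 7*x^6 - 6*x^5 + 3*x^4 + 6*x^3 - 2*x^2 + 1) dx. Term by term:
    ∫_0^4 x^8 dx = 262144/9;  ∫_0^4 6*x^7 dx = 49152;  ∫_0^4 7*x^6 dx = 16384;
    ∫_0^4 -6*x^5 dx = -4096;  ∫_0^4 3*x^4 dx = 3072/5;  ∫_0^4 6*x^3 dx = 384;
    ∫_0^4 -2*x^2 dx = -128/3;  ∫_0^4 1 dx = 4.
  Sum: 262144/9 + 49152 + 16384 − 4096 + 3072/5 + 384 − 128/3 + 4 = 4118708/45.
  ∫_0^4 u'(x)^2 dx = ∫_0^4 (16*x^6 + 72*x^5 + 65*x^4 - 36*x^3 + 4*x^2) dx. Term by term:
    ∫_0^4 16*x^6 dx = 262144/7;  ∫_0^4 72*x^5 dx = 49152;  ∫_0^4 65*x^4 dx = 13312;
    ∫_0^4 -36*x^3 dx = -2304;  ∫_0^4 4*x^2 dx = 256/3.
  Sum: 262144/7 + 49152 + 13312 − 2304 + 256/3 = 2051584/21.
Adding: ||u||_{H^1}^2 = 4118708/45 + 2051584/21 = 59604716/315.


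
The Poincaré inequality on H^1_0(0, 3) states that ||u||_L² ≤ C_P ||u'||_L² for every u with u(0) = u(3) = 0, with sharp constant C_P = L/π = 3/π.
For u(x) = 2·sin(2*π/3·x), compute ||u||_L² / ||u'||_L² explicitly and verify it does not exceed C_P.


||u||_L² / ||u'||_L² = 3/(2*π) < C_P = 3/π.

u(x) = 2·sin(2*π/3·x), so u'(x) = 4*π*cos(2*π*x/3)/3.
Writing u(x) = A·sin(kπx/L) with A = 2 and k = 2, use ∫_0^L sin²(kπx/L) dx = L/2 and ∫_0^L cos²(kπx/L) dx = L/2.
u² = 4·sin²(2*π/3·x) and (u')² = 16*π^2/9·cos²(2*π/3·x), and each of sin², cos² integrates to L/2 = 3/2 over (0, 3).
∫_0^3 u² dx = 6, so ||u||_L² = sqrt(6).
∫_0^3 (u')² dx = 8*π^2/3, so ||u'||_L² = 2*sqrt(6)*π/3.
Ratio ||u||_L² / ||u'||_L² = 3/(2*π).
Sharp Poincaré constant on H^1_0(0, 3) is C_P = L/π = 3/π, achieved by sin(π/3·x).
This is the k = 2 harmonic; the ratio L/(kπ) is strictly less than C_P = L/π, consistent with the sharp inequality ||u||_L² ≤ C_P ||u'||_L².


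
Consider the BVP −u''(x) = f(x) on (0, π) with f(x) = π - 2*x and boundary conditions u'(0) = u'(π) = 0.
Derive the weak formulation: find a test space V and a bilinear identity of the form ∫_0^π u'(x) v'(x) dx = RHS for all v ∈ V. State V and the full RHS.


V = H^1(0, π) (no boundary constraint on v; u is determined up to an additive constant); weak form: ∫_0^π u'v' dx = ∫_0^π (π - 2*x) v dx for all v ∈ V.

Multiply both sides by a test function v and integrate from 0 to π:
  ∫_0^π −u''(x) v(x) dx = ∫_0^π f(x) v(x) dx.
Integrate the LHS by parts once:
  ∫_0^π −u'' v dx = −[u'(x) v(x)]_0^π + ∫_0^π u'(x) v'(x) dx.
Thus ∫_0^π u'(x) v'(x) dx = ∫_0^π f(x) v(x) dx + [u'(x) v(x)]_0^π.
Choose V so that boundary terms are either known or forced to vanish.
u has homogeneous Neumann: u'(0) = u'(π) = 0. So [u' v]_0^π = 0·v(π) − 0·v(0) = 0 for any v; take V = H^1(0, π).
Weak formulation: find u (satisfying any essential BC) such that ∫_0^π u'(x) v'(x) dx = ∫_0^π f v dx for all v ∈ V (homogeneous Neumann, so boundary terms vanish).
Substituting f(x) = π - 2*x, the right-hand side is ∫_0^π (π - 2*x) v dx.
Compatibility check (pure Neumann): taking v ≡ 1 ∈ V gives 0 = ∫_0^π f dx + (0) − (0), i.e. ∫_0^π f dx must equal u'(0) − u'(π) = 0. Indeed ∫_0^π (π - 2*x) dx = 0, so the data are compatible. The solution is then unique only up to an additive constant (fix it e.g. by requiring ∫_0^π u dx = 0).


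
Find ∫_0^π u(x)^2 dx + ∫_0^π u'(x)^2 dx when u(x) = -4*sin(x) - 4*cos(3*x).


||u||_{H^1(0,π)}^2 = 96*π

u'(x) = 12*sin(3*x) - 4*cos(x).
Expand u² and (u')² and integrate term by term on (0, π), using: for integers n ≥ 1, ∫_0^π sin²(nx) dx = ∫_0^π cos²(nx) dx = π/2; for n ≠ n', ∫_0^π sin(nx)sin(n'x) dx = ∫_0^π cos(nx)cos(n'x) dx = 0; and by product-to-sum, ∫_0^π sin(nx)cos(n'x) dx = ½∫_0^π [sin((n+n')x) + sin((n−n')x)] dx, which is 0 when n+n' is even and 2n/(n²−n'²) when n+n' is odd (it need not vanish on (0, π)).
  u² squared terms: (-4)²·∫cos(3x)² dx = 16·π/2 = 8*π;  (-4)²·∫sin(x)² dx = 16·π/2 = 8*π.
  u² cross terms: 2·(-4)·(-4)·∫cos(3x)·sin(x) dx = 32·(0) = 0.
  So ∫_0^π u² dx = 8*π + 8*π + 0 = 16*π.
  (u')² squared terms: (-4)²·∫cos(x)² dx = 16·π/2 = 8*π;  (12)²·∫sin(3x)² dx = 144·π/2 = 72*π.
  (u')² cross terms: 2·(-4)·(12)·∫cos(x)·sin(3x) dx = -96·(0) = 0.
  So ∫_0^π (u')² dx = 8*π + 72*π + 0 = 80*π.
||u||_{H^1}^2 = (16*π) + (80*π) = 96*π.


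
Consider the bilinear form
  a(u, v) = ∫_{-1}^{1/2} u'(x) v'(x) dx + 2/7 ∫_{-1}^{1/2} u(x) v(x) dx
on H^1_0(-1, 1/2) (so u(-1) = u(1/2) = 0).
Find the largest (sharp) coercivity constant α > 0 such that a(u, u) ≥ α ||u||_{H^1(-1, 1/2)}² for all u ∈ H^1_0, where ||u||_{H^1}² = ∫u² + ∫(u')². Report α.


α = 2*(9 + 14*π^2)/(7*(9 + 4*π^2))

Coercivity of a(·,·) on H^1_0(-1, 1/2) means a(u, u) ≥ α ||u||_{H^1}² for every u ∈ H^1_0.
The interval has length L = 3/2, and Poincaré/coercivity depend only on L. Here a(u, u) = ∫(u')² + (2/7)·∫u².
Here 0 < c = 2/7 < 1. The condition a(u,u) ≥ α||u||_{H^1}² reads (1−α)∫(u')² ≥ (α−c)∫u². Any admissible α is ≤ 1 (rapidly oscillating u have ∫u²/∫(u')² → 0), and α = 1 would force 0 ≥ (1−c)∫u², impossible since c < 1; so 1−α > 0. By the sharp Poincaré inequality on H^1_0 of an interval of length L, ∫(u')² ≥ (π/L)²∫u² with equality for the first sine mode sin(π(x−x₀)/L) (x₀ the left endpoint), so the inequality holds for all u iff (1−α)(π/L)² ≥ α − c, i.e. α ≤ ((π/L)² + c)/((π/L)² + 1) = (1 + c(L/π)²)/(1 + (L/π)²). With (π/L)² = 4*π^2/9 and c = 2/7, the largest admissible constant is α = ((π/L)² + c)/((π/L)² + 1).
Simplifying, α = 2*(9 + 14*π^2)/(7*(9 + 4*π^2)).


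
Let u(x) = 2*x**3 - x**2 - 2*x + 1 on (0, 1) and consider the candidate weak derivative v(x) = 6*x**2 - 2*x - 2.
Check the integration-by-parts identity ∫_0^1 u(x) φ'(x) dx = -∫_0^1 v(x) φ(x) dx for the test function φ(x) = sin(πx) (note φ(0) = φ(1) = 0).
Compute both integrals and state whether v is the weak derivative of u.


LHS = 24/π^3, RHS = 24/π^3. Yes, v = u' weakly.

u(x) = 2*x**3 - x**2 - 2*x + 1, classical derivative u'(x) = 6*x**2 - 2*x - 2.
φ(x) = sin(πx), so φ'(x) = π*cos(π*x).
Note φ(0) = φ(1) = 0, so the boundary term u·φ vanishes.
LHS = ∫_0^1 u(x) φ'(x) dx = ∫_0^1 (2*π*x^3*cos(π*x) - π*x^2*cos(π*x) - 2*π*x*cos(π*x) + π*cos(π*x)) dx. Term by term:
  ∫_0^1 π*cos(π*x) dx = 0;  ∫_0^1 -π*x^2*cos(π*x) dx = 2/π;  ∫_0^1 -2*π*x*cos(π*x) dx = 4/π;
  ∫_0^1 2*π*x^3*cos(π*x) dx = -6/π + 24/π^3.
Sum: 0 + 2/π + 4/π + -6/π + 24/π^3 = 24/π^3.
So LHS = 24/π^3.
∫_0^1 v(x) φ(x) dx = ∫_0^1 (6*x^2*sin(π*x) - 2*x*sin(π*x) - 2*sin(π*x)) dx. Term by term:
  ∫_0^1 -2*sin(π*x) dx = -4/π;  ∫_0^1 -2*x*sin(π*x) dx = -2/π;  ∫_0^1 6*x^2*sin(π*x) dx = -24/π^3 + 6/π.
Sum: -4/π − 2/π + -24/π^3 + 6/π = -24/π^3.
So RHS = -∫_0^1 v(x) φ(x) dx = 24/π^3.
LHS = RHS, so the identity holds for this test φ.
Moreover u is smooth here and v(x) = u'(x) = 6*x**2 - 2*x - 2 pointwise, so the identity holds for every test function. Hence v is the weak derivative of u.


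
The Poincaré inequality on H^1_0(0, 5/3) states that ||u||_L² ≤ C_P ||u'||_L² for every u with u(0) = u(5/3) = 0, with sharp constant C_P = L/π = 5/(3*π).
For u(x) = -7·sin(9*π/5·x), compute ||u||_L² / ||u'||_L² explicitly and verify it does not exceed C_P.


||u||_L² / ||u'||_L² = 5/(9*π) < C_P = 5/(3*π).

u(x) = -7·sin(9*π/5·x), so u'(x) = -63*π*cos(9*π*x/5)/5.
Writing u(x) = A·sin(kπx/L) with A = -7 and k = 3, use ∫_0^L sin²(kπx/L) dx = L/2 and ∫_0^L cos²(kπx/L) dx = L/2.
u² = 49·sin²(9*π/5·x) and (u')² = 3969*π^2/25·cos²(9*π/5·x), and each of sin², cos² integrates to L/2 = 5/6 over (0, 5/3).
∫_0^5/3 u² dx = 245/6, so ||u||_L² = 7*sqrt(30)/6.
∫_0^5/3 (u')² dx = 1323*π^2/10, so ||u'||_L² = 21*sqrt(30)*π/10.
Ratio ||u||_L² / ||u'||_L² = 5/(9*π).
Sharp Poincaré constant on H^1_0(0, 5/3) is C_P = L/π = 5/(3*π), achieved by sin(3*π/5·x).
This is the k = 3 harmonic; the ratio L/(kπ) is strictly less than C_P = L/π, consistent with the sharp inequality ||u||_L² ≤ C_P ||u'||_L².


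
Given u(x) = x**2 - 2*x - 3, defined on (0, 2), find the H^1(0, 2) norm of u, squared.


||u||_{H^1}^2 = 446/15

The H^1 norm (squared) on an interval (0, L) is
  ||u||_{H^1}^2 = ∫_0^L u(x)^2 dx + ∫_0^L u'(x)^2 dx.
Compute u'(x) = 2*x - 2.
Then u(x)^2 = x**4 - 4*x**3 - 2*x**2 + 12*x + 9 and u'(x)^2 = 4*x**2 - 8*x + 4.
Integrate each monomial from 0 to 2 using ∫_0^2 c·x^n dx = c·2^(n+1)/(n+1):
  ∫_0^2 u(x)^2 dx = ∫_0^2 (x^4 - 4*x^3 - 2*x^2 + 12*x + 9) dx. Term by term:
    ∫_0^2 x^4 dx = 32/5;  ∫_0^2 -4*x^3 dx = -16;  ∫_0^2 -2*x^2 dx = -16/3;
    ∫_0^2 12*x dx = 24;  ∫_0^2 9 dx = 18.
  Sum: 32/5 − 16 − 16/3 + 24 + 18 = 406/15.
  ∫_0^2 u'(x)^2 dx = ∫_0^2 (4*x^2 - 8*x + 4) dx. Term by term:
    ∫_0^2 4*x^2 dx = 32/3;  ∫_0^2 -8*x dx = -16;  ∫_0^2 4 dx = 8.
  Sum: 32/3 − 16 + 8 = 8/3.
Adding: ||u||_{H^1}^2 = 406/15 + 8/3 = 446/15.


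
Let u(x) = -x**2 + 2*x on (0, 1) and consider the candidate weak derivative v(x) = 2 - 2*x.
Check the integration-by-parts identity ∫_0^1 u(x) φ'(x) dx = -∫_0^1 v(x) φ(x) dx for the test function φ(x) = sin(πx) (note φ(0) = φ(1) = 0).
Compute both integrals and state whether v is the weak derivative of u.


LHS = -2/π, RHS = -2/π. Yes, v = u' weakly.

u(x) = -x**2 + 2*x, classical derivative u'(x) = 2 - 2*x.
φ(x) = sin(πx), so φ'(x) = π*cos(π*x).
Note φ(0) = φ(1) = 0, so the boundary term u·φ vanishes.
LHS = ∫_0^1 u(x) φ'(x) dx = ∫_0^1 (-π*x^2*cos(π*x) + 2*π*x*cos(π*x)) dx. Term by term:
  ∫_0^1 -π*x^2*cos(π*x) dx = 2/π;  ∫_0^1 2*π*x*cos(π*x) dx = -4/π.
Sum: 2/π − 4/π = -2/π.
So LHS = -2/π.
∫_0^1 v(x) φ(x) dx = ∫_0^1 (-2*x*sin(π*x) + 2*sin(π*x)) dx. Term by term:
  ∫_0^1 2*sin(π*x) dx = 4/π;  ∫_0^1 -2*x*sin(π*x) dx = -2/π.
Sum: 4/π − 2/π = 2/π.
So RHS = -∫_0^1 v(x) φ(x) dx = -2/π.
LHS = RHS, so the identity holds for this test φ.
Moreover u is smooth here and v(x) = u'(x) = 2 - 2*x pointwise, so the identity holds for every test function. Hence v is the weak derivative of u.


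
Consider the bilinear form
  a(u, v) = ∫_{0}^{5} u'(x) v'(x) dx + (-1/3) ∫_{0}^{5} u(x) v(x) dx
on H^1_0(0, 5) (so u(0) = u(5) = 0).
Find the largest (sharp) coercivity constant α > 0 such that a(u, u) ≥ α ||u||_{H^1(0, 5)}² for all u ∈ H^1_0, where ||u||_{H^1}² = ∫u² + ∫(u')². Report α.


α = (-25/3 + π^2)/(π^2 + 25)

Coercivity of a(·,·) on H^1_0(0, 5) means a(u, u) ≥ α ||u||_{H^1}² for every u ∈ H^1_0.
The interval has length L = 5, and Poincaré/coercivity depend only on L. Here a(u, u) = ∫(u')² + (-1/3)·∫u².
Here c = -1/3 < 0 with |c| < (π/L)² = π^2/25, so coercivity still holds. The condition a(u,u) ≥ α||u||_{H^1}² reads (1−α)∫(u')² ≥ (α−c)∫u². Any admissible α is ≤ 1 (rapidly oscillating u have ∫u²/∫(u')² → 0), and α = 1 would force 0 ≥ (1−c)∫u², impossible since c < 1; so 1−α > 0. By the sharp Poincaré inequality on H^1_0 of an interval of length L, ∫(u')² ≥ (π/L)²∫u² with equality for the first sine mode sin(π(x−x₀)/L) (x₀ the left endpoint), so the inequality holds for all u iff (1−α)(π/L)² ≥ α − c, i.e. α ≤ ((π/L)² + c)/((π/L)² + 1) = (1 + c(L/π)²)/(1 + (L/π)²). (Direct route, valid since c ≤ 0: Poincaré gives c∫u² ≥ c(L/π)²∫(u')², so a(u,u) ≥ (1 + c(L/π)²)∫(u')², while ||u||_{H^1}² ≤ (1 + (L/π)²)∫(u')²; dividing yields the same α.) With (π/L)² = π^2/25 and c = -1/3, the largest admissible constant is α = ((π/L)² + c)/((π/L)² + 1).
Simplifying, α = (-25/3 + π^2)/(π^2 + 25).


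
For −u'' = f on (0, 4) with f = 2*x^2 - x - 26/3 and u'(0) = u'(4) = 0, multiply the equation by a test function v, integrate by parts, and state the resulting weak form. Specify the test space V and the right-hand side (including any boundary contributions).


V = H^1(0, 4) (no boundary constraint on v; u is determined up to an additive constant); weak form: ∫_0^4 u'v' dx = ∫_0^4 (2*x^2 - x - 26/3) v dx for all v ∈ V.

Multiply both sides by a test function v and integrate from 0 to 4:
  ∫_0^4 −u''(x) v(x) dx = ∫_0^4 f(x) v(x) dx.
Integrate the LHS by parts once:
  ∫_0^4 −u'' v dx = −[u'(x) v(x)]_0^4 + ∫_0^4 u'(x) v'(x) dx.
Thus ∫_0^4 u'(x) v'(x) dx = ∫_0^4 f(x) v(x) dx + [u'(x) v(x)]_0^4.
Choose V so that boundary terms are either known or forced to vanish.
u has homogeneous Neumann: u'(0) = u'(4) = 0. So [u' v]_0^4 = 0·v(4) − 0·v(0) = 0 for any v; take V = H^1(0, 4).
Weak formulation: find u (satisfying any essential BC) such that ∫_0^4 u'(x) v'(x) dx = ∫_0^4 f v dx for all v ∈ V (homogeneous Neumann, so boundary terms vanish).
Substituting f(x) = 2*x^2 - x - 26/3, the right-hand side is ∫_0^4 (2*x^2 - x - 26/3) v dx.
Compatibility check (pure Neumann): taking v ≡ 1 ∈ V gives 0 = ∫_0^4 f dx + (0) − (0), i.e. ∫_0^4 f dx must equal u'(0) − u'(4) = 0. Indeed ∫_0^4 (2*x^2 - x - 26/3) dx = 0, so the data are compatible. The solution is then unique only up to an additive constant (fix it e.g. by requiring ∫_0^4 u dx = 0).


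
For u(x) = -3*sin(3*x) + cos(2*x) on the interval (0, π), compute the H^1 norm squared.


||u||_{H^1(0,π)}^2 = -36 + 95*π/2

u'(x) = -2*sin(2*x) - 9*cos(3*x).
Expand u² and (u')² and integrate term by term on (0, π), using: for integers n ≥ 1, ∫_0^π sin²(nx) dx = ∫_0^π cos²(nx) dx = π/2; for n ≠ n', ∫_0^π sin(nx)sin(n'x) dx = ∫_0^π cos(nx)cos(n'x) dx = 0; and by product-to-sum, ∫_0^π sin(nx)cos(n'x) dx = ½∫_0^π [sin((n+n')x) + sin((n−n')x)] dx, which is 0 when n+n' is even and 2n/(n²−n'²) when n+n' is odd (it need not vanish on (0, π)).
  u² squared terms: (-3)²·∫sin(3x)² dx = 9·π/2 = 9*π/2;  (1)²·∫cos(2x)² dx = 1·π/2 = π/2.
  u² cross terms: 2·(-3)·(1)·∫sin(3x)·cos(2x) dx = -6·(6/5) = -36/5.
  So ∫_0^π u² dx = 9*π/2 + π/2 − 36/5 = -36/5 + 5*π.
  (u')² squared terms: (-9)²·∫cos(3x)² dx = 81·π/2 = 81*π/2;  (-2)²·∫sin(2x)² dx = 4·π/2 = 2*π.
  (u')² cross terms: 2·(-9)·(-2)·∫cos(3x)·sin(2x) dx = 36·(-4/5) = -144/5.
  So ∫_0^π (u')² dx = 81*π/2 + 2*π − 144/5 = -144/5 + 85*π/2.
||u||_{H^1}^2 = (-36/5 + 5*π) + (-144/5 + 85*π/2) = -36 + 95*π/2.


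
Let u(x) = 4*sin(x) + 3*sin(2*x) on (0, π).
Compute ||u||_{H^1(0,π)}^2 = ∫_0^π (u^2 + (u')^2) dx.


||u||_{H^1(0,π)}^2 = 77*π/2

u'(x) = 4*cos(x) + 6*cos(2*x).
Expand u² and (u')² and integrate term by term on (0, π), using: for integers n ≥ 1, ∫_0^π sin²(nx) dx = ∫_0^π cos²(nx) dx = π/2; for n ≠ n', ∫_0^π sin(nx)sin(n'x) dx = ∫_0^π cos(nx)cos(n'x) dx = 0; and by product-to-sum, ∫_0^π sin(nx)cos(n'x) dx = ½∫_0^π [sin((n+n')x) + sin((n−n')x)] dx, which is 0 when n+n' is even and 2n/(n²−n'²) when n+n' is odd (it need not vanish on (0, π)).
  u² squared terms: (3)²·∫sin(2x)² dx = 9·π/2 = 9*π/2;  (4)²·∫sin(x)² dx = 16·π/2 = 8*π.
  u² cross terms: 2·(3)·(4)·∫sin(2x)·sin(x) dx = 24·(0) = 0.
  So ∫_0^π u² dx = 9*π/2 + 8*π + 0 = 25*π/2.
  (u')² squared terms: (4)²·∫cos(x)² dx = 16·π/2 = 8*π;  (6)²·∫cos(2x)² dx = 36·π/2 = 18*π.
  (u')² cross terms: 2·(4)·(6)·∫cos(x)·cos(2x) dx = 48·(0) = 0.
  So ∫_0^π (u')² dx = 8*π + 18*π + 0 = 26*π.
||u||_{H^1}^2 = (25*π/2) + (26*π) = 77*π/2.


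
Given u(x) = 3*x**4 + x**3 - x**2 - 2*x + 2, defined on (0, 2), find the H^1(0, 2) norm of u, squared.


||u||_{H^1}^2 = 72640/21

The H^1 norm (squared) on an interval (0, L) is
  ||u||_{H^1}^2 = ∫_0^L u(x)^2 dx + ∫_0^L u'(x)^2 dx.
Compute u'(x) = 12*x**3 + 3*x**2 - 2*x - 2.
Then u(x)^2 = 9*x**8 + 6*x**7 - 5*x**6 - 14*x**5 + 9*x**4 + 8*x**3 - 8*x + 4 and u'(x)^2 = 144*x**6 + 72*x**5 - 39*x**4 - 60*x**3 - 8*x**2 + 8*x + 4.
Integrate each monomial from 0 to 2 using ∫_0^2 c·x^n dx = c·2^(n+1)/(n+1):
  ∫_0^2 u(x)^2 dx = ∫_0^2 (9*x^8 + 6*x^7 - 5*x^6 - 14*x^5 + 9*x^4 + 8*x^3 - 8*x + 4) dx. Term by term:
    ∫_0^2 9*x^8 dx = 512;  ∫_0^2 6*x^7 dx = 192;  ∫_0^2 -5*x^6 dx = -640/7;
    ∫_0^2 -14*x^5 dx = -448/3;  ∫_0^2 9*x^4 dx = 288/5;  ∫_0^2 8*x^3 dx = 32;
    ∫_0^2 -8*x dx = -16;  ∫_0^2 4 dx = 8.
  Sum: 512 + 192 − 640/7 − 448/3 + 288/5 + 32 − 16 + 8 = 57208/105.
  ∫_0^2 u'(x)^2 dx = ∫_0^2 (144*x^6 + 72*x^5 - 39*x^4 - 60*x^3 - 8*x^2 + 8*x + 4) dx. Term by term:
    ∫_0^2 144*x^6 dx = 18432/7;  ∫_0^2 72*x^5 dx = 768;  ∫_0^2 -39*x^4 dx = -1248/5;
    ∫_0^2 -60*x^3 dx = -240;  ∫_0^2 -8*x^2 dx = -64/3;  ∫_0^2 8*x dx = 16;
    ∫_0^2 4 dx = 8.
  Sum: 18432/7 + 768 − 1248/5 − 240 − 64/3 + 16 + 8 = 305992/105.
Adding: ||u||_{H^1}^2 = 57208/105 + 305992/105 = 72640/21.


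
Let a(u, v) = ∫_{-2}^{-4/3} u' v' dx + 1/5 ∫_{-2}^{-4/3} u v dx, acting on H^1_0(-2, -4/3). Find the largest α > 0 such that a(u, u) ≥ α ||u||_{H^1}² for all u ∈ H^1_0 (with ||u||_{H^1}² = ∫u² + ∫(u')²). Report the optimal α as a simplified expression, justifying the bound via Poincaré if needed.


α = (4 + 45*π^2)/(5*(4 + 9*π^2))

Coercivity of a(·,·) on H^1_0(-2, -4/3) means a(u, u) ≥ α ||u||_{H^1}² for every u ∈ H^1_0.
The interval has length L = 2/3, and Poincaré/coercivity depend only on L. Here a(u, u) = ∫(u')² + (1/5)·∫u².
Here 0 < c = 1/5 < 1. The condition a(u,u) ≥ α||u||_{H^1}² reads (1−α)∫(u')² ≥ (α−c)∫u². Any admissible α is ≤ 1 (rapidly oscillating u have ∫u²/∫(u')² → 0), and α = 1 would force 0 ≥ (1−c)∫u², impossible since c < 1; so 1−α > 0. By the sharp Poincaré inequality on H^1_0 of an interval of length L, ∫(u')² ≥ (π/L)²∫u² with equality for the first sine mode sin(π(x−x₀)/L) (x₀ the left endpoint), so the inequality holds for all u iff (1−α)(π/L)² ≥ α − c, i.e. α ≤ ((π/L)² + c)/((π/L)² + 1) = (1 + c(L/π)²)/(1 + (L/π)²). With (π/L)² = 9*π^2/4 and c = 1/5, the largest admissible constant is α = ((π/L)² + c)/((π/L)² + 1).
Simplifying, α = (4 + 45*π^2)/(5*(4 + 9*π^2)).


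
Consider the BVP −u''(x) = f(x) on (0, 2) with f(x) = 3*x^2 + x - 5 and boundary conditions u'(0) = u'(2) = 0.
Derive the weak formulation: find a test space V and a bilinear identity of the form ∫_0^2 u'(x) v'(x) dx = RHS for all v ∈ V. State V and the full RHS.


V = H^1(0, 2) (no boundary constraint on v; u is determined up to an additive constant); weak form: ∫_0^2 u'v' dx = ∫_0^2 (3*x^2 + x - 5) v dx for all v ∈ V.

Multiply both sides by a test function v and integrate from 0 to 2:
  ∫_0^2 −u''(x) v(x) dx = ∫_0^2 f(x) v(x) dx.
Integrate the LHS by parts once:
  ∫_0^2 −u'' v dx = −[u'(x) v(x)]_0^2 + ∫_0^2 u'(x) v'(x) dx.
Thus ∫_0^2 u'(x) v'(x) dx = ∫_0^2 f(x) v(x) dx + [u'(x) v(x)]_0^2.
Choose V so that boundary terms are either known or forced to vanish.
u has homogeneous Neumann: u'(0) = u'(2) = 0. So [u' v]_0^2 = 0·v(2) − 0·v(0) = 0 for any v; take V = H^1(0, 2).
Weak formulation: find u (satisfying any essential BC) such that ∫_0^2 u'(x) v'(x) dx = ∫_0^2 f v dx for all v ∈ V (homogeneous Neumann, so boundary terms vanish).
Substituting f(x) = 3*x^2 + x - 5, the right-hand side is ∫_0^2 (3*x^2 + x - 5) v dx.
Compatibility check (pure Neumann): taking v ≡ 1 ∈ V gives 0 = ∫_0^2 f dx + (0) − (0), i.e. ∫_0^2 f dx must equal u'(0) − u'(2) = 0. Indeed ∫_0^2 (3*x^2 + x - 5) dx = 0, so the data are compatible. The solution is then unique only up to an additive constant (fix it e.g. by requiring ∫_0^2 u dx = 0).


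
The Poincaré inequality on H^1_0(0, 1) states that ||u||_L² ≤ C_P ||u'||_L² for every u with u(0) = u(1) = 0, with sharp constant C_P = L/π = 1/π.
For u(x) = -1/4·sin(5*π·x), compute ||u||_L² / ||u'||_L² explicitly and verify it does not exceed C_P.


||u||_L² / ||u'||_L² = 1/(5*π) < C_P = 1/π.

u(x) = -1/4·sin(5*π·x), so u'(x) = -5*π*cos(5*π*x)/4.
Writing u(x) = A·sin(kπx/L) with A = -1/4 and k = 5, use ∫_0^L sin²(kπx/L) dx = L/2 and ∫_0^L cos²(kπx/L) dx = L/2.
u² = 1/16·sin²(5*π·x) and (u')² = 25*π^2/16·cos²(5*π·x), and each of sin², cos² integrates to L/2 = 1/2 over (0, 1).
∫_0^1 u² dx = 1/32, so ||u||_L² = sqrt(2)/8.
∫_0^1 (u')² dx = 25*π^2/32, so ||u'||_L² = 5*sqrt(2)*π/8.
Ratio ||u||_L² / ||u'||_L² = 1/(5*π).
Sharp Poincaré constant on H^1_0(0, 1) is C_P = L/π = 1/π, achieved by sin(π·x).
This is the k = 5 harmonic; the ratio L/(kπ) is strictly less than C_P = L/π, consistent with the sharp inequality ||u||_L² ≤ C_P ||u'||_L².


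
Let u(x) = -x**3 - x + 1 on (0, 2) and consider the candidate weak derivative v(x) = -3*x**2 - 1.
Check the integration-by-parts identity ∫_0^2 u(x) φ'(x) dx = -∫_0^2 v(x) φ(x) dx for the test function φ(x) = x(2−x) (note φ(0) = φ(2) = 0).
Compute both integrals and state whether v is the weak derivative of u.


LHS = 92/15, RHS = 92/15. Yes, v = u' weakly.

u(x) = -x**3 - x + 1, classical derivative u'(x) = -3*x**2 - 1.
φ(x) = x(2−x), so φ'(x) = 2 - 2*x.
Note φ(0) = φ(2) = 0, so the boundary term u·φ vanishes.
LHS = ∫_0^2 u(x) φ'(x) dx = ∫_0^2 (2*x^4 - 2*x^3 + 2*x^2 - 4*x + 2) dx. Term by term:
  ∫_0^2 2*x^4 dx = 64/5;  ∫_0^2 -2*x^3 dx = -8;  ∫_0^2 2*x^2 dx = 16/3;
  ∫_0^2 -4*x dx = -8;  ∫_0^2 2 dx = 4.
Sum: 64/5 − 8 + 16/3 − 8 + 4 = 92/15.
So LHS = 92/15.
∫_0^2 v(x) φ(x) dx = ∫_0^2 (3*x^4 - 6*x^3 + x^2 - 2*x) dx. Term by term:
  ∫_0^2 3*x^4 dx = 96/5;  ∫_0^2 -6*x^3 dx = -24;  ∫_0^2 x^2 dx = 8/3;
  ∫_0^2 -2*x dx = -4.
Sum: 96/5 − 24 + 8/3 − 4 = -92/15.
So RHS = -∫_0^2 v(x) φ(x) dx = 92/15.
LHS = RHS, so the identity holds for this test φ.
Moreover u is smooth here and v(x) = u'(x) = -3*x**2 - 1 pointwise, so the identity holds for every test function. Hence v is the weak derivative of u.


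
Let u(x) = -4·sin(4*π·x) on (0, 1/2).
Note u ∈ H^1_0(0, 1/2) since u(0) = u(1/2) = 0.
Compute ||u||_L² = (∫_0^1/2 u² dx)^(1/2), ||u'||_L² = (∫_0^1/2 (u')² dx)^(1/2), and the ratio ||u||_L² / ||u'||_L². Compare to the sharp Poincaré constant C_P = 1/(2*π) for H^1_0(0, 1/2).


||u||_L² / ||u'||_L² = 1/(4*π) < C_P = 1/(2*π).

u(x) = -4·sin(4*π·x), so u'(x) = -16*π*cos(4*π*x).
Writing u(x) = A·sin(kπx/L) with A = -4 and k = 2, use ∫_0^L sin²(kπx/L) dx = L/2 and ∫_0^L cos²(kπx/L) dx = L/2.
u² = 16·sin²(4*π·x) and (u')² = 256*π^2·cos²(4*π·x), and each of sin², cos² integrates to L/2 = 1/4 over (0, 1/2).
∫_0^1/2 u² dx = 4, so ||u||_L² = 2.
∫_0^1/2 (u')² dx = 64*π^2, so ||u'||_L² = 8*π.
Ratio ||u||_L² / ||u'||_L² = 1/(4*π).
Sharp Poincaré constant on H^1_0(0, 1/2) is C_P = L/π = 1/(2*π), achieved by sin(2*π·x).
This is the k = 2 harmonic; the ratio L/(kπ) is strictly less than C_P = L/π, consistent with the sharp inequality ||u||_L² ≤ C_P ||u'||_L².


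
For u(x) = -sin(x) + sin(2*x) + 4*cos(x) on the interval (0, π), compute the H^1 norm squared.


||u||_{H^1(0,π)}^2 = 64/3 + 39*π/2

u'(x) = -4*sin(x) - cos(x) + 2*cos(2*x).
Expand u² and (u')² and integrate term by term on (0, π), using: for integers n ≥ 1, ∫_0^π sin²(nx) dx = ∫_0^π cos²(nx) dx = π/2; for n ≠ n', ∫_0^π sin(nx)sin(n'x) dx = ∫_0^π cos(nx)cos(n'x) dx = 0; and by product-to-sum, ∫_0^π sin(nx)cos(n'x) dx = ½∫_0^π [sin((n+n')x) + sin((n−n')x)] dx, which is 0 when n+n' is even and 2n/(n²−n'²) when n+n' is odd (it need not vanish on (0, π)).
  u² squared terms: (-1)²·∫sin(x)² dx = 1·π/2 = π/2;  (4)²·∫cos(x)² dx = 16·π/2 = 8*π;  (1)²·∫sin(2x)² dx = 1·π/2 = π/2.
  u² cross terms: 2·(-1)·(4)·∫sin(x)·cos(x) dx = -8·(0) = 0;  2·(-1)·(1)·∫sin(x)·sin(2x) dx = -2·(0) = 0;  2·(4)·(1)·∫cos(x)·sin(2x) dx = 8·(4/3) = 32/3.
  So ∫_0^π u² dx = π/2 + 8*π + π/2 + 0 + 0 + 32/3 = 32/3 + 9*π.
  (u')² squared terms: (-1)²·∫cos(x)² dx = 1·π/2 = π/2;  (-4)²·∫sin(x)² dx = 16·π/2 = 8*π;  (2)²·∫cos(2x)² dx = 4·π/2 = 2*π.
  (u')² cross terms: 2·(-1)·(-4)·∫cos(x)·sin(x) dx = 8·(0) = 0;  2·(-1)·(2)·∫cos(x)·cos(2x) dx = -4·(0) = 0;  2·(-4)·(2)·∫sin(x)·cos(2x) dx = -16·(-2/3) = 32/3.
  So ∫_0^π (u')² dx = π/2 + 8*π + 2*π + 0 + 0 + 32/3 = 32/3 + 21*π/2.
||u||_{H^1}^2 = (32/3 + 9*π) + (32/3 + 21*π/2) = 64/3 + 39*π/2.


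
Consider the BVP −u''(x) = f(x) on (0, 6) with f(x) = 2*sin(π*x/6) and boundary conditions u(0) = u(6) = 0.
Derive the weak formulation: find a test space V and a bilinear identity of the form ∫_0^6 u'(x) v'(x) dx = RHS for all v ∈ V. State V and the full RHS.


V = H^1_0(0, 6) (so v(0) = v(6) = 0); weak form: ∫_0^6 u'v' dx = ∫_0^6 (2*sin(π*x/6)) v dx for all v ∈ V.

Multiply both sides by a test function v and integrate from 0 to 6:
  ∫_0^6 −u''(x) v(x) dx = ∫_0^6 f(x) v(x) dx.
Integrate the LHS by parts once:
  ∫_0^6 −u'' v dx = −[u'(x) v(x)]_0^6 + ∫_0^6 u'(x) v'(x) dx.
Thus ∫_0^6 u'(x) v'(x) dx = ∫_0^6 f(x) v(x) dx + [u'(x) v(x)]_0^6.
Choose V so that boundary terms are either known or forced to vanish.
u is Dirichlet: u(0) = u(6) = 0. Let V = H^1_0(0, 6); then v(0) = v(6) = 0, and [u' v]_0^6 = 0.
Weak formulation: find u (satisfying any essential BC) such that ∫_0^6 u'(x) v'(x) dx = ∫_0^6 f v dx for all v ∈ V.
Substituting f(x) = 2*sin(π*x/6), the right-hand side is ∫_0^6 (2*sin(π*x/6)) v dx.


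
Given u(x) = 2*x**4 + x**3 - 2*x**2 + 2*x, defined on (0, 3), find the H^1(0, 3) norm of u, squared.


||u||_{H^1}^2 = 2386911/70

The H^1 norm (squared) on an interval (0, L) is
  ||u||_{H^1}^2 = ∫_0^L u(x)^2 dx + ∫_0^L u'(x)^2 dx.
Compute u'(x) = 8*x**3 + 3*x**2 - 4*x + 2.
Then u(x)^2 = 4*x**8 + 4*x**7 - 7*x**6 + 4*x**5 + 8*x**4 - 8*x**3 + 4*x**2 and u'(x)^2 = 64*x**6 + 48*x**5 - 55*x**4 + 8*x**3 + 28*x**2 - 16*x + 4.
Integrate each monomial from 0 to 3 using ∫_0^3 c·x^n dx = c·3^(n+1)/(n+1):
  ∫_0^3 u(x)^2 dx = ∫_0^3 (4*x^8 + 4*x^7 - 7*x^6 + 4*x^5 + 8*x^4 - 8*x^3 + 4*x^2) dx. Term by term:
    ∫_0^3 4*x^8 dx = 8748;  ∫_0^3 4*x^7 dx = 6561/2;  ∫_0^3 -7*x^6 dx = -2187;
    ∫_0^3 4*x^5 dx = 486;  ∫_0^3 8*x^4 dx = 1944/5;  ∫_0^3 -8*x^3 dx = -162;
    ∫_0^3 4*x^2 dx = 36.
  Sum: 8748 + 6561/2 − 2187 + 486 + 1944/5 − 162 + 36 = 105903/10.
  ∫_0^3 u'(x)^2 dx = ∫_0^3 (64*x^6 + 48*x^5 - 55*x^4 + 8*x^3 + 28*x^2 - 16*x + 4) dx. Term by term:
    ∫_0^3 64*x^6 dx = 139968/7;  ∫_0^3 48*x^5 dx = 5832;  ∫_0^3 -55*x^4 dx = -2673;
    ∫_0^3 8*x^3 dx = 162;  ∫_0^3 28*x^2 dx = 252;  ∫_0^3 -16*x dx = -72;
    ∫_0^3 4 dx = 12.
  Sum: 139968/7 + 5832 − 2673 + 162 + 252 − 72 + 12 = 164559/7.
Adding: ||u||_{H^1}^2 = 105903/10 + 164559/7 = 2386911/70.


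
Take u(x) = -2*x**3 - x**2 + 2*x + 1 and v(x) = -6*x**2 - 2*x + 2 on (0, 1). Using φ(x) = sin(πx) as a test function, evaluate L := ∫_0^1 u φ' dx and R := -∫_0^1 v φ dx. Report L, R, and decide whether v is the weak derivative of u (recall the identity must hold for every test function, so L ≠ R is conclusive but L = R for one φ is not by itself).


LHS = -24/π^3 + 4/π, RHS = -24/π^3 + 4/π. Yes, v = u' weakly.

u(x) = -2*x**3 - x**2 + 2*x + 1, classical derivative u'(x) = -6*x**2 - 2*x + 2.
φ(x) = sin(πx), so φ'(x) = π*cos(π*x).
Note φ(0) = φ(1) = 0, so the boundary term u·φ vanishes.
LHS = ∫_0^1 u(x) φ'(x) dx = ∫_0^1 (-2*π*x^3*cos(π*x) - π*x^2*cos(π*x) + 2*π*x*cos(π*x) + π*cos(π*x)) dx. Term by term:
  ∫_0^1 π*cos(π*x) dx = 0;  ∫_0^1 -π*x^2*cos(π*x) dx = 2/π;  ∫_0^1 -2*π*x^3*cos(π*x) dx = -24/π^3 + 6/π;
  ∫_0^1 2*π*x*cos(π*x) dx = -4/π.
Sum: 0 + 2/π + -24/π^3 + 6/π − 4/π = -24/π^3 + 4/π.
So LHS = -24/π^3 + 4/π.
∫_0^1 v(x) φ(x) dx = ∫_0^1 (-6*x^2*sin(π*x) - 2*x*sin(π*x) + 2*sin(π*x)) dx. Term by term:
  ∫_0^1 2*sin(π*x) dx = 4/π;  ∫_0^1 -6*x^2*sin(π*x) dx = -6/π + 24/π^3;  ∫_0^1 -2*x*sin(π*x) dx = -2/π.
Sum: 4/π + -6/π + 24/π^3 − 2/π = -4/π + 24/π^3.
So RHS = -∫_0^1 v(x) φ(x) dx = -24/π^3 + 4/π.
LHS = RHS, so the identity holds for this test φ.
Moreover u is smooth here and v(x) = u'(x) = -6*x**2 - 2*x + 2 pointwise, so the identity holds for every test function. Hence v is the weak derivative of u.


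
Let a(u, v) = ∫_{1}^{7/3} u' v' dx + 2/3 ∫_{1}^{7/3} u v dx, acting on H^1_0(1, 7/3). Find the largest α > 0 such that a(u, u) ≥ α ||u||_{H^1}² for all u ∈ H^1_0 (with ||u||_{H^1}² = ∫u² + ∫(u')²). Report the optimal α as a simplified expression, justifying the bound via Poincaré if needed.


α = (32 + 27*π^2)/(3*(16 + 9*π^2))

Coercivity of a(·,·) on H^1_0(1, 7/3) means a(u, u) ≥ α ||u||_{H^1}² for every u ∈ H^1_0.
The interval has length L = 4/3, and Poincaré/coercivity depend only on L. Here a(u, u) = ∫(u')² + (2/3)·∫u².
Here 0 < c = 2/3 < 1. The condition a(u,u) ≥ α||u||_{H^1}² reads (1−α)∫(u')² ≥ (α−c)∫u². Any admissible α is ≤ 1 (rapidly oscillating u have ∫u²/∫(u')² → 0), and α = 1 would force 0 ≥ (1−c)∫u², impossible since c < 1; so 1−α > 0. By the sharp Poincaré inequality on H^1_0 of an interval of length L, ∫(u')² ≥ (π/L)²∫u² with equality for the first sine mode sin(π(x−x₀)/L) (x₀ the left endpoint), so the inequality holds for all u iff (1−α)(π/L)² ≥ α − c, i.e. α ≤ ((π/L)² + c)/((π/L)² + 1) = (1 + c(L/π)²)/(1 + (L/π)²). With (π/L)² = 9*π^2/16 and c = 2/3, the largest admissible constant is α = ((π/L)² + c)/((π/L)² + 1).
Simplifying, α = (32 + 27*π^2)/(3*(16 + 9*π^2)).


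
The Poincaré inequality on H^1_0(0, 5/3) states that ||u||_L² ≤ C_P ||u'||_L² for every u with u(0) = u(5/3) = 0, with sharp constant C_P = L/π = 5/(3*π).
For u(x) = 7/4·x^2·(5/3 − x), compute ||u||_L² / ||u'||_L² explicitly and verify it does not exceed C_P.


||u||_L² / ||u'||_L² = 5*sqrt(14)/42 < C_P = 5/(3*π).

u(x) = 7/4·x^2·(5/3 − x), so u'(x) = 7*x*(10 - 9*x)/12.
u(x) = 7/4·x^2·(5/3 − x) vanishes at x = 0 and x = 5/3, so u ∈ H^1_0(0, 5/3). Differentiate via the product rule and integrate the resulting polynomials term by term.
  ∫_0^5/3 u² dx = ∫_0^5/3 (49*x^6/16 - 245*x^5/24 + 1225*x^4/144) dx. Term by term:
    ∫_0^5/3 49*x^6/16 dx = 546875/34992;  ∫_0^5/3 -245*x^5/24 dx = -3828125/104976;  ∫_0^5/3 1225*x^4/144 dx = 765625/34992.
  Sum: 546875/34992 − 3828125/104976 + 765625/34992 = 109375/104976.
  ∫_0^5/3 (u')² dx = ∫_0^5/3 (441*x^4/16 - 245*x^3/4 + 1225*x^2/36) dx. Term by term:
    ∫_0^5/3 441*x^4/16 dx = 30625/432;  ∫_0^5/3 -245*x^3/4 dx = -153125/1296;  ∫_0^5/3 1225*x^2/36 dx = 153125/2916.
  Sum: 30625/432 − 153125/1296 + 153125/2916 = 30625/5832.
∫_0^5/3 u² dx = 109375/104976, so ||u||_L² = 125*sqrt(7)/324.
∫_0^5/3 (u')² dx = 30625/5832, so ||u'||_L² = 175*sqrt(2)/108.
Ratio ||u||_L² / ||u'||_L² = 5*sqrt(14)/42.
Sharp Poincaré constant on H^1_0(0, 5/3) is C_P = L/π = 5/(3*π), achieved by sin(3*π/5·x).
A polynomial bump cannot attain the sharp Poincaré constant (only the first sine eigenfunction does), so the ratio is strictly less than C_P, consistent with ||u||_L² ≤ C_P ||u'||_L².


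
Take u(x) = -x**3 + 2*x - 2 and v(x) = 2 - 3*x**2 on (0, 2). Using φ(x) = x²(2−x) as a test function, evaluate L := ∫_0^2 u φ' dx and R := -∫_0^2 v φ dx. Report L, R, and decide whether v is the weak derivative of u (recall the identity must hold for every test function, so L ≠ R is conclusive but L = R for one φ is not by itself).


LHS = 56/15, RHS = 56/15. Yes, v = u' weakly.

u(x) = -x**3 + 2*x - 2, classical derivative u'(x) = 2 - 3*x**2.
φ(x) = x²(2−x), so φ'(x) = x*(4 - 3*x).
Note φ(0) = φ(2) = 0, so the boundary term u·φ vanishes.
LHS = ∫_0^2 u(x) φ'(x) dx = ∫_0^2 (3*x^5 - 4*x^4 - 6*x^3 + 14*x^2 - 8*x) dx. Term by term:
  ∫_0^2 3*x^5 dx = 32;  ∫_0^2 -4*x^4 dx = -128/5;  ∫_0^2 -6*x^3 dx = -24;
  ∫_0^2 14*x^2 dx = 112/3;  ∫_0^2 -8*x dx = -16.
Sum: 32 − 128/5 − 24 + 112/3 − 16 = 56/15.
So LHS = 56/15.
∫_0^2 v(x) φ(x) dx = ∫_0^2 (3*x^5 - 6*x^4 - 2*x^3 + 4*x^2) dx. Term by term:
  ∫_0^2 3*x^5 dx = 32;  ∫_0^2 -6*x^4 dx = -192/5;  ∫_0^2 -2*x^3 dx = -8;
  ∫_0^2 4*x^2 dx = 32/3.
Sum: 32 − 192/5 − 8 + 32/3 = -56/15.
So RHS = -∫_0^2 v(x) φ(x) dx = 56/15.
LHS = RHS, so the identity holds for this test φ.
Moreover u is smooth here and v(x) = u'(x) = 2 - 3*x**2 pointwise, so the identity holds for every test function. Hence v is the weak derivative of u.


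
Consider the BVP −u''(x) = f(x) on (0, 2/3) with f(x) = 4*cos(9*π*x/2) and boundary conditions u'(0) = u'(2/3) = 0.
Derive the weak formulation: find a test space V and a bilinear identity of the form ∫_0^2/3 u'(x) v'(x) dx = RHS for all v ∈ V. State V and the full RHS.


V = H^1(0, 2/3) (no boundary constraint on v; u is determined up to an additive constant); weak form: ∫_0^2/3 u'v' dx = ∫_0^2/3 (4*cos(9*π*x/2)) v dx for all v ∈ V.

Multiply both sides by a test function v and integrate from 0 to 2/3:
  ∫_0^2/3 −u''(x) v(x) dx = ∫_0^2/3 f(x) v(x) dx.
Integrate the LHS by parts once:
  ∫_0^2/3 −u'' v dx = −[u'(x) v(x)]_0^2/3 + ∫_0^2/3 u'(x) v'(x) dx.
Thus ∫_0^2/3 u'(x) v'(x) dx = ∫_0^2/3 f(x) v(x) dx + [u'(x) v(x)]_0^2/3.
Choose V so that boundary terms are either known or forced to vanish.
u has homogeneous Neumann: u'(0) = u'(2/3) = 0. So [u' v]_0^2/3 = 0·v(2/3) − 0·v(0) = 0 for any v; take V = H^1(0, 2/3).
Weak formulation: find u (satisfying any essential BC) such that ∫_0^2/3 u'(x) v'(x) dx = ∫_0^2/3 f v dx for all v ∈ V (homogeneous Neumann, so boundary terms vanish).
Substituting f(x) = 4*cos(9*π*x/2), the right-hand side is ∫_0^2/3 (4*cos(9*π*x/2)) v dx.
Compatibility check (pure Neumann): taking v ≡ 1 ∈ V gives 0 = ∫_0^2/3 f dx + (0) − (0), i.e. ∫_0^2/3 f dx must equal u'(0) − u'(2/3) = 0. Indeed ∫_0^2/3 (4*cos(9*π*x/2)) dx = 0, so the data are compatible. The solution is then unique only up to an additive constant (fix it e.g. by requiring ∫_0^2/3 u dx = 0).


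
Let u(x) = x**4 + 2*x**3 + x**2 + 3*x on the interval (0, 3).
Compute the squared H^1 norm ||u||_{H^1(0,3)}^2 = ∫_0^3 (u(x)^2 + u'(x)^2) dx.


||u||_{H^1}^2 = 169137/7

The H^1 norm (squared) on an interval (0, L) is
  ||u||_{H^1}^2 = ∫_0^L u(x)^2 dx + ∫_0^L u'(x)^2 dx.
Compute u'(x) = 4*x**3 + 6*x**2 + 2*x + 3.
Then u(x)^2 = x**8 + 4*x**7 + 6*x**6 + 10*x**5 + 13*x**4 + 6*x**3 + 9*x**2 and u'(x)^2 = 16*x**6 + 48*x**5 + 52*x**4 + 48*x**3 + 40*x**2 + 12*x + 9.
Integrate each monomial from 0 to 3 using ∫_0^3 c·x^n dx = c·3^(n+1)/(n+1):
  ∫_0^3 u(x)^2 dx = ∫_0^3 (x^8 + 4*x^7 + 6*x^6 + 10*x^5 + 13*x^4 + 6*x^3 + 9*x^2) dx. Term by term:
    ∫_0^3 x^8 dx = 2187;  ∫_0^3 4*x^7 dx = 6561/2;  ∫_0^3 6*x^6 dx = 13122/7;
    ∫_0^3 10*x^5 dx = 1215;  ∫_0^3 13*x^4 dx = 3159/5;  ∫_0^3 6*x^3 dx = 243/2;
    ∫_0^3 9*x^2 dx = 81.
  Sum: 2187 + 6561/2 + 13122/7 + 1215 + 3159/5 + 243/2 + 81 = 328698/35.
  ∫_0^3 u'(x)^2 dx = ∫_0^3 (16*x^6 + 48*x^5 + 52*x^4 + 48*x^3 + 40*x^2 + 12*x + 9) dx. Term by term:
    ∫_0^3 16*x^6 dx = 34992/7;  ∫_0^3 48*x^5 dx = 5832;  ∫_0^3 52*x^4 dx = 12636/5;
    ∫_0^3 48*x^3 dx = 972;  ∫_0^3 40*x^2 dx = 360;  ∫_0^3 12*x dx = 54;
    ∫_0^3 9 dx = 27.
  Sum: 34992/7 + 5832 + 12636/5 + 972 + 360 + 54 + 27 = 516987/35.
Adding: ||u||_{H^1}^2 = 328698/35 + 516987/35 = 169137/7.


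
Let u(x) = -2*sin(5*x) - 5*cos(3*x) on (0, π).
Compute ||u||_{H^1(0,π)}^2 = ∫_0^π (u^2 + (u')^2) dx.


||u||_{H^1(0,π)}^2 = 177*π

u'(x) = 15*sin(3*x) - 10*cos(5*x).
Expand u² and (u')² and integrate term by term on (0, π), using: for integers n ≥ 1, ∫_0^π sin²(nx) dx = ∫_0^π cos²(nx) dx = π/2; for n ≠ n', ∫_0^π sin(nx)sin(n'x) dx = ∫_0^π cos(nx)cos(n'x) dx = 0; and by product-to-sum, ∫_0^π sin(nx)cos(n'x) dx = ½∫_0^π [sin((n+n')x) + sin((n−n')x)] dx, which is 0 when n+n' is even and 2n/(n²−n'²) when n+n' is odd (it need not vanish on (0, π)).
  u² squared terms: (-5)²·∫cos(3x)² dx = 25·π/2 = 25*π/2;  (-2)²·∫sin(5x)² dx = 4·π/2 = 2*π.
  u² cross terms: 2·(-5)·(-2)·∫cos(3x)·sin(5x) dx = 20·(0) = 0.
  So ∫_0^π u² dx = 25*π/2 + 2*π + 0 = 29*π/2.
  (u')² squared terms: (-10)²·∫cos(5x)² dx = 100·π/2 = 50*π;  (15)²·∫sin(3x)² dx = 225·π/2 = 225*π/2.
  (u')² cross terms: 2·(-10)·(15)·∫cos(5x)·sin(3x) dx = -300·(0) = 0.
  So ∫_0^π (u')² dx = 50*π + 225*π/2 + 0 = 325*π/2.
||u||_{H^1}^2 = (29*π/2) + (325*π/2) = 177*π.


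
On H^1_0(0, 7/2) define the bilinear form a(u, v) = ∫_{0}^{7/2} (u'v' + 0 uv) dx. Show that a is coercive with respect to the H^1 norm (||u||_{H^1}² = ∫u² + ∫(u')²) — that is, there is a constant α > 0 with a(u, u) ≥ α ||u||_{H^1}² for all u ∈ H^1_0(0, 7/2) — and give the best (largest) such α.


α = 4*π^2/(4*π^2 + 49)

Coercivity of a(·,·) on H^1_0(0, 7/2) means a(u, u) ≥ α ||u||_{H^1}² for every u ∈ H^1_0.
The interval has length L = 7/2, and Poincaré/coercivity depend only on L. Here a(u, u) = ∫(u')² + (0)·∫u².
Here c = 0, so a(u,u) = ∫(u')² alone. The condition a(u,u) ≥ α||u||_{H^1}² reads (1−α)∫(u')² ≥ (α−c)∫u². Any admissible α is ≤ 1 (rapidly oscillating u have ∫u²/∫(u')² → 0), and α = 1 would force 0 ≥ (1−c)∫u², impossible since c < 1; so 1−α > 0. By the sharp Poincaré inequality on H^1_0 of an interval of length L, ∫(u')² ≥ (π/L)²∫u² with equality for the first sine mode sin(π(x−x₀)/L) (x₀ the left endpoint), so the inequality holds for all u iff (1−α)(π/L)² ≥ α − c, i.e. α ≤ ((π/L)² + c)/((π/L)² + 1) = (1 + c(L/π)²)/(1 + (L/π)²). (Direct route, valid since c ≤ 0: Poincaré gives c∫u² ≥ c(L/π)²∫(u')², so a(u,u) ≥ (1 + c(L/π)²)∫(u')², while ||u||_{H^1}² ≤ (1 + (L/π)²)∫(u')²; dividing yields the same α.) With (π/L)² = 4*π^2/49 and c = 0, the largest admissible constant is α = ((π/L)² + c)/((π/L)² + 1).
Simplifying, α = 4*π^2/(4*π^2 + 49).


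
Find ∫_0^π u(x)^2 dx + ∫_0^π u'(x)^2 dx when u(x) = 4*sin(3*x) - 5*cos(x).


||u||_{H^1(0,π)}^2 = 105*π

u'(x) = 5*sin(x) + 12*cos(3*x).
Expand u² and (u')² and integrate term by term on (0, π), using: for integers n ≥ 1, ∫_0^π sin²(nx) dx = ∫_0^π cos²(nx) dx = π/2; for n ≠ n', ∫_0^π sin(nx)sin(n'x) dx = ∫_0^π cos(nx)cos(n'x) dx = 0; and by product-to-sum, ∫_0^π sin(nx)cos(n'x) dx = ½∫_0^π [sin((n+n')x) + sin((n−n')x)] dx, which is 0 when n+n' is even and 2n/(n²−n'²) when n+n' is odd (it need not vanish on (0, π)).
  u² squared terms: (-5)²·∫cos(x)² dx = 25·π/2 = 25*π/2;  (4)²·∫sin(3x)² dx = 16·π/2 = 8*π.
  u² cross terms: 2·(-5)·(4)·∫cos(x)·sin(3x) dx = -40·(0) = 0.
  So ∫_0^π u² dx = 25*π/2 + 8*π + 0 = 41*π/2.
  (u')² squared terms: (5)²·∫sin(x)² dx = 25·π/2 = 25*π/2;  (12)²·∫cos(3x)² dx = 144·π/2 = 72*π.
  (u')² cross terms: 2·(5)·(12)·∫sin(x)·cos(3x) dx = 120·(0) = 0.
  So ∫_0^π (u')² dx = 25*π/2 + 72*π + 0 = 169*π/2.
||u||_{H^1}^2 = (41*π/2) + (169*π/2) = 105*π.


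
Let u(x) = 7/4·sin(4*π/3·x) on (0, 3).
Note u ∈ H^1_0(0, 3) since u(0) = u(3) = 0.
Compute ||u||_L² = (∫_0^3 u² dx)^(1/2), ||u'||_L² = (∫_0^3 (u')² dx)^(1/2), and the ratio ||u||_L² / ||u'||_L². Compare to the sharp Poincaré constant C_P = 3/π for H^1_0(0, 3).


||u||_L² / ||u'||_L² = 3/(4*π) < C_P = 3/π.

u(x) = 7/4·sin(4*π/3·x), so u'(x) = 7*π*cos(4*π*x/3)/3.
Writing u(x) = A·sin(kπx/L) with A = 7/4 and k = 4, use ∫_0^L sin²(kπx/L) dx = L/2 and ∫_0^L cos²(kπx/L) dx = L/2.
u² = 49/16·sin²(4*π/3·x) and (u')² = 49*π^2/9·cos²(4*π/3·x), and each of sin², cos² integrates to L/2 = 3/2 over (0, 3).
∫_0^3 u² dx = 147/32, so ||u||_L² = 7*sqrt(6)/8.
∫_0^3 (u')² dx = 49*π^2/6, so ||u'||_L² = 7*sqrt(6)*π/6.
Ratio ||u||_L² / ||u'||_L² = 3/(4*π).
Sharp Poincaré constant on H^1_0(0, 3) is C_P = L/π = 3/π, achieved by sin(π/3·x).
This is the k = 4 harmonic; the ratio L/(kπ) is strictly less than C_P = L/π, consistent with the sharp inequality ||u||_L² ≤ C_P ||u'||_L².
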